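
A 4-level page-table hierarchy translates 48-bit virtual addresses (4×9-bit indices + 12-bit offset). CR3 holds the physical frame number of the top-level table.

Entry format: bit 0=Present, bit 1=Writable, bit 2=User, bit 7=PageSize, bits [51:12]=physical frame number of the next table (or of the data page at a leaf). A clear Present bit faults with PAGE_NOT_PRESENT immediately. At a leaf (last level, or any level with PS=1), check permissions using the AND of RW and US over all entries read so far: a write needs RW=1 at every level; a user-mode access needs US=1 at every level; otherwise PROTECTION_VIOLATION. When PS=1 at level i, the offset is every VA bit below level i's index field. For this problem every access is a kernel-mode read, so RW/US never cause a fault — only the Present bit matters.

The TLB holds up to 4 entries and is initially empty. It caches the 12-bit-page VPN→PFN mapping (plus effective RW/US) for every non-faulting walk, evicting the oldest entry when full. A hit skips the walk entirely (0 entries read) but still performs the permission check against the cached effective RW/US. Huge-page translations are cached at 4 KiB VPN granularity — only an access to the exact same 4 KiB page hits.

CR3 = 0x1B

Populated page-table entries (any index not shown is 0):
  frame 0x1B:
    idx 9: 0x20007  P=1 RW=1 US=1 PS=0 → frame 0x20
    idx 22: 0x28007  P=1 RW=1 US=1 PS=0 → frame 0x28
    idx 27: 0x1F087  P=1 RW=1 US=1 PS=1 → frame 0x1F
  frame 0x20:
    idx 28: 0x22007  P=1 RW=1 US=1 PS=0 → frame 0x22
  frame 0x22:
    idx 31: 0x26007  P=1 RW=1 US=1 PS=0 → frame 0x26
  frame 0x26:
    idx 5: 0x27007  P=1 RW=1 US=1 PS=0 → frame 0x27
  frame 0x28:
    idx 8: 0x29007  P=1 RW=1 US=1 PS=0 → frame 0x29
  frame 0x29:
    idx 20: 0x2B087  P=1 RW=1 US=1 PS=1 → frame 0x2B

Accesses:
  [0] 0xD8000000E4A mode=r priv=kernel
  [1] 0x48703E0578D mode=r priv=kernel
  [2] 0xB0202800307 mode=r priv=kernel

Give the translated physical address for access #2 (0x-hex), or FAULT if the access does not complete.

Per-access translation:
#0 VA=0xD8000000E4A (r,kernel):
  L0 @0x1B[27] → 0x1F087  P=1,RW=1,US=1,PS=1
  → PA=0x1FE4A (huge @L0)  (1 entries read)
#1 VA=0x48703E0578D (r,kernel):
  L0 @0x1B[9] → 0x20007  P=1,RW=1,US=1,PS=0
  L1 @0x20[28] → 0x22007  P=1,RW=1,US=1,PS=0
  L2 @0x22[31] → 0x26007  P=1,RW=1,US=1,PS=0
  L3 @0x26[5] → 0x27007  P=1,RW=1,US=1,PS=0
  → PA=0x2778D  (4 entries read)
#2 VA=0xB0202800307 (r,kernel):
  L0 @0x1B[22] → 0x28007  P=1,RW=1,US=1,PS=0
  L1 @0x28[8] → 0x29007  P=1,RW=1,US=1,PS=0
  L2 @0x29[20] → 0x2B087  P=1,RW=1,US=1,PS=1
  → PA=0x2B307 (huge @L2)  (3 entries read)

Access #2 PA: 0x2B307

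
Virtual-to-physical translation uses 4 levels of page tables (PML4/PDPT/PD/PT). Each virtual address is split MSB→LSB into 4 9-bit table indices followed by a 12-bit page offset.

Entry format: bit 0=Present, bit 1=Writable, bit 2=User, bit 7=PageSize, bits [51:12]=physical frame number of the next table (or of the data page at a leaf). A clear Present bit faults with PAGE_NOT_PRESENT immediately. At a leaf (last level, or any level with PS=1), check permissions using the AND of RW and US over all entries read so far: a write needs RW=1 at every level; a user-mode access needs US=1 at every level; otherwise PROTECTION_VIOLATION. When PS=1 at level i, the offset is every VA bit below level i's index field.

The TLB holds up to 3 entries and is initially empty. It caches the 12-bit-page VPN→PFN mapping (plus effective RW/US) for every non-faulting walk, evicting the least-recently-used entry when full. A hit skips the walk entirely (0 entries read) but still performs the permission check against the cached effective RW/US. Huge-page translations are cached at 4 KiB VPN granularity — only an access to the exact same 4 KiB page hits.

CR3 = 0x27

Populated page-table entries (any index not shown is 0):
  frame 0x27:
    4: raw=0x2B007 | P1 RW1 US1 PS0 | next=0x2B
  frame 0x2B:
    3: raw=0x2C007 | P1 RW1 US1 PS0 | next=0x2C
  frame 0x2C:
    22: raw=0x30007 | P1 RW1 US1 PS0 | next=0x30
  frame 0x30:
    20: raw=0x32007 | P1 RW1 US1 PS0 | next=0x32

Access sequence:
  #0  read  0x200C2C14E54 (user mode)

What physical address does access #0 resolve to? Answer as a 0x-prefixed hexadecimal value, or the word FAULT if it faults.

Per-access translation:
#0 VA=0x200C2C14E54 (r,user):
  L0: frame=0x27 idx=4 entry=0x2B007 [P=1 RW=1 US=1 PS=0]
  L1: frame=0x2B idx=3 entry=0x2C007 [P=1 RW=1 US=1 PS=0]
  L2: frame=0x2C idx=22 entry=0x30007 [P=1 RW=1 US=1 PS=0]
  L3: frame=0x30 idx=20 entry=0x32007 [P=1 RW=1 US=1 PS=0]
  → PA=0x32E54  (4 entries read)

Access #0 PA: 0x32E54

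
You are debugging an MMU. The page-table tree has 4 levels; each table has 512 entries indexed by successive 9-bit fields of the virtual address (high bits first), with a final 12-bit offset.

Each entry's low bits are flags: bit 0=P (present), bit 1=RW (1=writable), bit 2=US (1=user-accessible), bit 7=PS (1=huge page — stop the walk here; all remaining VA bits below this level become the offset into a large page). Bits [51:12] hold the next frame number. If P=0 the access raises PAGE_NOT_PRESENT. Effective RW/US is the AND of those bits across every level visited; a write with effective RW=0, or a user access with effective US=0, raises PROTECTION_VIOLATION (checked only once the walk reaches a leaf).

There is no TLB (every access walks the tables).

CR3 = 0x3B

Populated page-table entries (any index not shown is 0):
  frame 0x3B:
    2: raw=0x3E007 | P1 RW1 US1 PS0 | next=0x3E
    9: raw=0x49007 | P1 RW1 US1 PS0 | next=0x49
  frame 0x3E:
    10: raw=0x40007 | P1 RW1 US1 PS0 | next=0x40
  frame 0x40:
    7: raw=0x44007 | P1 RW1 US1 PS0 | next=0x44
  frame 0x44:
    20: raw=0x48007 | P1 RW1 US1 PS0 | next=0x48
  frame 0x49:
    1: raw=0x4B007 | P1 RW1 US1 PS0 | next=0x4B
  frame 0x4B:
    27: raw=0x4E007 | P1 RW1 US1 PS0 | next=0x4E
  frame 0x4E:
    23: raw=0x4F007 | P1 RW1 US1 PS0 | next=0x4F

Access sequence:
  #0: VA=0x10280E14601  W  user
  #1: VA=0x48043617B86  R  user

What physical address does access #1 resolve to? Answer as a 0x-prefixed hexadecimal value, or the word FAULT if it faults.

Per-access translation:
#0 VA=0x10280E14601 (w,user):
  L0 @0x3B[2] → 0x3E007  P=1,RW=1,US=1,PS=0
  L1 @0x3E[10] → 0x40007  P=1,RW=1,US=1,PS=0
  L2 @0x40[7] → 0x44007  P=1,RW=1,US=1,PS=0
  L3 @0x44[20] → 0x48007  P=1,RW=1,US=1,PS=0
  ✓ 0x48601  — 4 lookups
#1 VA=0x48043617B86 (r,user):
  L0 @0x3B[9] → 0x49007  P=1,RW=1,US=1,PS=0
  L1 @0x49[1] → 0x4B007  P=1,RW=1,US=1,PS=0
  L2 @0x4B[27] → 0x4E007  P=1,RW=1,US=1,PS=0
  L3 @0x4E[23] → 0x4F007  P=1,RW=1,US=1,PS=0
  ✓ 0x4FB86  — 4 lookups

Access #1 PA: 0x4FB86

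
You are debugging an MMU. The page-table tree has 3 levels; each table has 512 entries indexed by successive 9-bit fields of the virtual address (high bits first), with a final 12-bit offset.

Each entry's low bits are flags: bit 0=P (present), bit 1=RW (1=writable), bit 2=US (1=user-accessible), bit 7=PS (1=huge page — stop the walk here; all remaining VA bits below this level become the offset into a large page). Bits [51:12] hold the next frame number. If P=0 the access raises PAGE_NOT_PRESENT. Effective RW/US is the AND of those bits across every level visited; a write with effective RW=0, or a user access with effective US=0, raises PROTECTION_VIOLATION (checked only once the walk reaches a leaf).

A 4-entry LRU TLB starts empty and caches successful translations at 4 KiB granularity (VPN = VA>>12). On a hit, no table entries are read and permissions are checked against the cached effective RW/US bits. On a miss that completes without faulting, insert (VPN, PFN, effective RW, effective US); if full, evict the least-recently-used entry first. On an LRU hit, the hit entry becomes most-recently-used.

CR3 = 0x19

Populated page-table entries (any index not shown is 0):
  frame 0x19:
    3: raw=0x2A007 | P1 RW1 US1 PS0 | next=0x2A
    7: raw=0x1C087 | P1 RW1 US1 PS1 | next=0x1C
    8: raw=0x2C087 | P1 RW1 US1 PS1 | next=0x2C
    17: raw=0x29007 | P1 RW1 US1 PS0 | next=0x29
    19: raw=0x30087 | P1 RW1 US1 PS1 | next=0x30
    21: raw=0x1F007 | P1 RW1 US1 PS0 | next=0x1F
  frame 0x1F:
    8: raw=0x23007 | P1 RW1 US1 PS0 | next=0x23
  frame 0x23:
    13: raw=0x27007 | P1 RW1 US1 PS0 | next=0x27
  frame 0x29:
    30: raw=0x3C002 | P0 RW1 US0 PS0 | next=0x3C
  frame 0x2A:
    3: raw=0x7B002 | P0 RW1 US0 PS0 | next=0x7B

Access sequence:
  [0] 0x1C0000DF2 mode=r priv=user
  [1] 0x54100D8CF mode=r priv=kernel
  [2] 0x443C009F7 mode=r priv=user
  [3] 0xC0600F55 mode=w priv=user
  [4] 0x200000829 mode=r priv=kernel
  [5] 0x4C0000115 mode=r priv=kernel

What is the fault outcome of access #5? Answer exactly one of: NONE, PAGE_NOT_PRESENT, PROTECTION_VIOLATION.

Walk each access:
#0 VA=0x1C0000DF2 (r,user):
  L0: frame=0x19 idx=7 entry=0x1C087 [P=1 RW=1 US=1 PS=1]
  ⇒ phys 0x1CDF2 (huge @L0)  [1 reads]
#1 VA=0x54100D8CF (r,kernel):
  L0: frame=0x19 idx=21 entry=0x1F007 [P=1 RW=1 US=1 PS=0]
  L1: frame=0x1F idx=8 entry=0x23007 [P=1 RW=1 US=1 PS=0]
  L2: frame=0x23 idx=13 entry=0x27007 [P=1 RW=1 US=1 PS=0]
  ⇒ phys 0x278CF  [3 reads]
#2 VA=0x443C009F7 (r,user):
  L0: frame=0x19 idx=17 entry=0x29007 [P=1 RW=1 US=1 PS=0]
  L1: frame=0x29 idx=30 entry=0x3C002 [P=0 RW=1 US=0 PS=0]
  ✗ PAGE_NOT_PRESENT  [2 reads]
#3 VA=0xC0600F55 (w,user):
  L0: frame=0x19 idx=3 entry=0x2A007 [P=1 RW=1 US=1 PS=0]
  L1: frame=0x2A idx=3 entry=0x7B002 [P=0 RW=1 US=0 PS=0]
  ✗ PAGE_NOT_PRESENT  [2 reads]
#4 VA=0x200000829 (r,kernel):
  L0: frame=0x19 idx=8 entry=0x2C087 [P=1 RW=1 US=1 PS=1]
  ⇒ phys 0x2C829 (huge @L0)  [1 reads]
#5 VA=0x4C0000115 (r,kernel):
  L0: frame=0x19 idx=19 entry=0x30087 [P=1 RW=1 US=1 PS=1]
  ⇒ phys 0x30115 (huge @L0)  [1 reads]

Access #5 fault: NONE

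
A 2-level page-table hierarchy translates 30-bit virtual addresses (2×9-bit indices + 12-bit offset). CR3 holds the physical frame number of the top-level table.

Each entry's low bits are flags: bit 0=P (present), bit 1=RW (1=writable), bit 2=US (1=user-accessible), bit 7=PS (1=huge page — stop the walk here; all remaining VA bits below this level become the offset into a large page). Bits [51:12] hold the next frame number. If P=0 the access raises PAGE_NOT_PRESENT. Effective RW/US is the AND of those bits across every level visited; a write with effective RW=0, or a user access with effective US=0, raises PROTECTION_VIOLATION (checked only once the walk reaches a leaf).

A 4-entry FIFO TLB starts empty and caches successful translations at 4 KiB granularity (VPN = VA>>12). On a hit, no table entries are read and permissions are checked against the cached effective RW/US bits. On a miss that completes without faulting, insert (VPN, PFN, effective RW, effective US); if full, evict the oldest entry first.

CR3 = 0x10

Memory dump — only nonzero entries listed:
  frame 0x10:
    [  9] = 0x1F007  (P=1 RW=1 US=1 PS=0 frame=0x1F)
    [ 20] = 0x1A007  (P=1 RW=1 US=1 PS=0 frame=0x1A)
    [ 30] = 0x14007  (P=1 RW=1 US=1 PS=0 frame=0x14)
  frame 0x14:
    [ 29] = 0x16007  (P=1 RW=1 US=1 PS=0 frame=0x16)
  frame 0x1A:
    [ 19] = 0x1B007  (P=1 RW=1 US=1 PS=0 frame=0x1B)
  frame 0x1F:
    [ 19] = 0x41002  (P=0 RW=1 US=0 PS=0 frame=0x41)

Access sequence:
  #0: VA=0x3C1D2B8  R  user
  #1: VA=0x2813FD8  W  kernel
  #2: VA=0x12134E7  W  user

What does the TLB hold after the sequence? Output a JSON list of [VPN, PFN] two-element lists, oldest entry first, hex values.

Per-access translation:
#0 VA=0x3C1D2B8 (r,user):
  lvl0: tbl 0x10, slot 30 ⇒ 0x14007 (P1/RW1/US1/PS0)
  lvl1: tbl 0x14, slot 29 ⇒ 0x16007 (P1/RW1/US1/PS0)
  ⇒ phys 0x162B8  [2 reads]
#1 VA=0x2813FD8 (w,kernel):
  lvl0: tbl 0x10, slot 20 ⇒ 0x1A007 (P1/RW1/US1/PS0)
  lvl1: tbl 0x1A, slot 19 ⇒ 0x1B007 (P1/RW1/US1/PS0)
  ⇒ phys 0x1BFD8  [2 reads]
#2 VA=0x12134E7 (w,user):
  lvl0: tbl 0x10, slot 9 ⇒ 0x1F007 (P1/RW1/US1/PS0)
  lvl1: tbl 0x1F, slot 19 ⇒ 0x41002 (P0/RW1/US0/PS0)
  ⇒ fault: PAGE_NOT_PRESENT  — 2 lookups

TLB: [["0x3C1D", "0x16"], ["0x2813", "0x1B"]]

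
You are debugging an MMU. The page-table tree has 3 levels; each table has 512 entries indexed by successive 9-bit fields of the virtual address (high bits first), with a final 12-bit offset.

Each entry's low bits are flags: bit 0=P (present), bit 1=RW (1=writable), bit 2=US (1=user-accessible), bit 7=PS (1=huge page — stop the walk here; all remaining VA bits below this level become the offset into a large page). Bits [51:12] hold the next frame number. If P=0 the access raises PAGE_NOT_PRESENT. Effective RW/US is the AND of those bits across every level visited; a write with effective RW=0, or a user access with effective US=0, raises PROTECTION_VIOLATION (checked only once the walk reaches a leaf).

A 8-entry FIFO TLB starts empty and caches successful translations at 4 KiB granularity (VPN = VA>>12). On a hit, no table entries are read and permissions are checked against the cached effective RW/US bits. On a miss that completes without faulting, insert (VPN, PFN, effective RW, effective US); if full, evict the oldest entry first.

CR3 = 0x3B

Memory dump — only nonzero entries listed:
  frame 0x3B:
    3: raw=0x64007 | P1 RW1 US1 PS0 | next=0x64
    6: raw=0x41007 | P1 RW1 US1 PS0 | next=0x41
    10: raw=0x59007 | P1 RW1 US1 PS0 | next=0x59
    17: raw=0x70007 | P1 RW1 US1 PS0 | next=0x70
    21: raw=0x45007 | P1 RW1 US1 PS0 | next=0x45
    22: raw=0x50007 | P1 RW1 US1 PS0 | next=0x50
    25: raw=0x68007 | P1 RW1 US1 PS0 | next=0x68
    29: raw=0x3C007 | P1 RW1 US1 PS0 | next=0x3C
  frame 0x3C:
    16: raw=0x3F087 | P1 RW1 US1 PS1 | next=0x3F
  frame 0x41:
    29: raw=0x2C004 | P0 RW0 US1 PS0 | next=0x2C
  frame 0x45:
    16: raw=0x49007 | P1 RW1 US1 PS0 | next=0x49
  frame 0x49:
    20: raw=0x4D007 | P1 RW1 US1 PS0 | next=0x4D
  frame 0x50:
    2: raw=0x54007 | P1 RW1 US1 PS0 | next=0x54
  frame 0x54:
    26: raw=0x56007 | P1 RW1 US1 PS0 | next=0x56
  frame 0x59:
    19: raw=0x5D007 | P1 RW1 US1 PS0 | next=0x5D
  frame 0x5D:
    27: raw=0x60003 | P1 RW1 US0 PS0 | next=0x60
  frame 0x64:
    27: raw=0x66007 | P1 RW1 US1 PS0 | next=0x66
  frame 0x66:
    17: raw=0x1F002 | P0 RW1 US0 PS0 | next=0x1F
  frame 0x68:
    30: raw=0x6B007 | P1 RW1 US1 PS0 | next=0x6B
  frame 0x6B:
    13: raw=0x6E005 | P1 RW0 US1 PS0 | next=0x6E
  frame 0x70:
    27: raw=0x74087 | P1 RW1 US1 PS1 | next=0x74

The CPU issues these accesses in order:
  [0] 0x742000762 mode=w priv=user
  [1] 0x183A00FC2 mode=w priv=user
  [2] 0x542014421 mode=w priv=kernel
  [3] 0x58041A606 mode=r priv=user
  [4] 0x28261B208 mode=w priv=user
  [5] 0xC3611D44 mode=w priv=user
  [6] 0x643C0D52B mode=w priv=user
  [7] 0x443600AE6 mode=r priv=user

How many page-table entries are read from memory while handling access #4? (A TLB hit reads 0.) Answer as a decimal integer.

Walk each access:
#0 VA=0x742000762 (w,user):
  L0 @0x3B[29] → 0x3C007  P=1,RW=1,US=1,PS=0
  L1 @0x3C[16] → 0x3F087  P=1,RW=1,US=1,PS=1
  ✓ 0x3F762 (huge @L1)  — 2 lookups
#1 VA=0x183A00FC2 (w,user):
  L0 @0x3B[6] → 0x41007  P=1,RW=1,US=1,PS=0
  L1 @0x41[29] → 0x2C004  P=0,RW=0,US=1,PS=0
  ⇒ fault: PAGE_NOT_PRESENT  — 2 lookups
#2 VA=0x542014421 (w,kernel):
  L0 @0x3B[21] → 0x45007  P=1,RW=1,US=1,PS=0
  L1 @0x45[16] → 0x49007  P=1,RW=1,US=1,PS=0
  L2 @0x49[20] → 0x4D007  P=1,RW=1,US=1,PS=0
  ✓ 0x4D421  — 3 lookups
#3 VA=0x58041A606 (r,user):
  L0 @0x3B[22] → 0x50007  P=1,RW=1,US=1,PS=0
  L1 @0x50[2] → 0x54007  P=1,RW=1,US=1,PS=0
  L2 @0x54[26] → 0x56007  P=1,RW=1,US=1,PS=0
  ✓ 0x56606  — 3 lookups
#4 VA=0x28261B208 (w,user):
  L0 @0x3B[10] → 0x59007  P=1,RW=1,US=1,PS=0
  L1 @0x59[19] → 0x5D007  P=1,RW=1,US=1,PS=0
  L2 @0x5D[27] → 0x60003  P=1,RW=1,US=0,PS=0
  ⇒ fault: PROTECTION_VIOLATION  — 3 lookups
#5 VA=0xC3611D44 (w,user):
  L0 @0x3B[3] → 0x64007  P=1,RW=1,US=1,PS=0
  L1 @0x64[27] → 0x66007  P=1,RW=1,US=1,PS=0
  L2 @0x66[17] → 0x1F002  P=0,RW=1,US=0,PS=0
  ⇒ fault: PAGE_NOT_PRESENT  — 3 lookups
#6 VA=0x643C0D52B (w,user):
  L0 @0x3B[25] → 0x68007  P=1,RW=1,US=1,PS=0
  L1 @0x68[30] → 0x6B007  P=1,RW=1,US=1,PS=0
  L2 @0x6B[13] → 0x6E005  P=1,RW=0,US=1,PS=0
  ⇒ fault: PROTECTION_VIOLATION  — 3 lookups
#7 VA=0x443600AE6 (r,user):
  L0 @0x3B[17] → 0x70007  P=1,RW=1,US=1,PS=0
  L1 @0x70[27] → 0x74087  P=1,RW=1,US=1,PS=1
  ✓ 0x74AE6 (huge @L1)  — 2 lookups

Entries read for #4: 3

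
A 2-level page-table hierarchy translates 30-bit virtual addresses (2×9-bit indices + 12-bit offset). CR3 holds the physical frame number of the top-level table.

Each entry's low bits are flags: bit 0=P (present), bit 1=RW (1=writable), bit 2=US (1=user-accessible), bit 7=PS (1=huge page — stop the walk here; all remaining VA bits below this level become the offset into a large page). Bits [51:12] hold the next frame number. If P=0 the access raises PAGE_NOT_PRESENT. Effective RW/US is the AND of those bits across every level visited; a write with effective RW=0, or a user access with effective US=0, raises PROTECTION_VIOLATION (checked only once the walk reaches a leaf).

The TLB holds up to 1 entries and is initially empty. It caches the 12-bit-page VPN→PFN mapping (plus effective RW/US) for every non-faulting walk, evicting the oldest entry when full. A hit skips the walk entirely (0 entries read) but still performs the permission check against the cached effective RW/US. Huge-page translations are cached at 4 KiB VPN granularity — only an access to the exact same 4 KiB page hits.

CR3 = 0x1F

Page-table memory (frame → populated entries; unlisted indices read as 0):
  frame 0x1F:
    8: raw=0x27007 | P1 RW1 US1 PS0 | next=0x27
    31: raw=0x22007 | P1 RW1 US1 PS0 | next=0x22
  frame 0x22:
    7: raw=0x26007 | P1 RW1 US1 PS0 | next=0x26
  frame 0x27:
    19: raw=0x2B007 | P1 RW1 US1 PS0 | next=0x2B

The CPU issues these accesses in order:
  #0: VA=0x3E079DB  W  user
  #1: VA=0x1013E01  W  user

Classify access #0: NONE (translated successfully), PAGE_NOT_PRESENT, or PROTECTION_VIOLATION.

Per-access translation:
#0 VA=0x3E079DB (w,user):
  lvl0: tbl 0x1F, slot 31 ⇒ 0x22007 (P1/RW1/US1/PS0)
  lvl1: tbl 0x22, slot 7 ⇒ 0x26007 (P1/RW1/US1/PS0)
  ✓ 0x269DB  — 2 lookups
#1 VA=0x1013E01 (w,user):
  lvl0: tbl 0x1F, slot 8 ⇒ 0x27007 (P1/RW1/US1/PS0)
  lvl1: tbl 0x27, slot 19 ⇒ 0x2B007 (P1/RW1/US1/PS0)
  ✓ 0x2BE01  — 2 lookups

Access #0 fault: NONE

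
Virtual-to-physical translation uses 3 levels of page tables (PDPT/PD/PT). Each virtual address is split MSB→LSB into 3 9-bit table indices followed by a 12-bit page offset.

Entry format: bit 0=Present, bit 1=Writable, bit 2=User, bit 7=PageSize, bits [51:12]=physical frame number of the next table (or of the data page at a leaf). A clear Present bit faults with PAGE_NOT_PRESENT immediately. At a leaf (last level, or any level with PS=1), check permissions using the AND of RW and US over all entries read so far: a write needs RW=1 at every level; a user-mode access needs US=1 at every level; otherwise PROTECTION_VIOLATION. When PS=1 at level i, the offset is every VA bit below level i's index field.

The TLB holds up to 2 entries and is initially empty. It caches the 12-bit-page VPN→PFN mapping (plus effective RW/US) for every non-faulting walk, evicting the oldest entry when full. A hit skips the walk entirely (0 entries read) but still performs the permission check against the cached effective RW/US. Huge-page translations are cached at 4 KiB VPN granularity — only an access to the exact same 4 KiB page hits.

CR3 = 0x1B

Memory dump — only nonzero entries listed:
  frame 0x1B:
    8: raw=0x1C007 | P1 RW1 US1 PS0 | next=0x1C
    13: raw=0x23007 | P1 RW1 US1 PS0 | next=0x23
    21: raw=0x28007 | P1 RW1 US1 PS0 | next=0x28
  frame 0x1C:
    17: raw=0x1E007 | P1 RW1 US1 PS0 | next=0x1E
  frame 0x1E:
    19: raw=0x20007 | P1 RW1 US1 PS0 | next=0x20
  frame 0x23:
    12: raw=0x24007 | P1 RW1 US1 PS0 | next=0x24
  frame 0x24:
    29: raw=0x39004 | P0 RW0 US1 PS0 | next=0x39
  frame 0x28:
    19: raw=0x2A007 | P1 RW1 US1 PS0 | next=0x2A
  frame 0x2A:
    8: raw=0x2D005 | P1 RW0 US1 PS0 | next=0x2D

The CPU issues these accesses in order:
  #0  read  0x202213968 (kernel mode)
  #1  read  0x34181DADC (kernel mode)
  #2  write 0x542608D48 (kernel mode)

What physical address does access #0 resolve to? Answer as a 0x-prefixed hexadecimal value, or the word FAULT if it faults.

Per-access translation:
#0 VA=0x202213968 (r,kernel):
  [0] read 0x1B idx=8: raw=0x1C007 flags P=1 W=1 U=1 S=0
  [1] read 0x1C idx=17: raw=0x1E007 flags P=1 W=1 U=1 S=0
  [2] read 0x1E idx=19: raw=0x20007 flags P=1 W=1 U=1 S=0
  ⇒ phys 0x20968  [3 reads]
#1 VA=0x34181DADC (r,kernel):
  [0] read 0x1B idx=13: raw=0x23007 flags P=1 W=1 U=1 S=0
  [1] read 0x23 idx=12: raw=0x24007 flags P=1 W=1 U=1 S=0
  [2] read 0x24 idx=29: raw=0x39004 flags P=0 W=0 U=1 S=0
  → PAGE_NOT_PRESENT  (3 entries read)
#2 VA=0x542608D48 (w,kernel):
  [0] read 0x1B idx=21: raw=0x28007 flags P=1 W=1 U=1 S=0
  [1] read 0x28 idx=19: raw=0x2A007 flags P=1 W=1 U=1 S=0
  [2] read 0x2A idx=8: raw=0x2D005 flags P=1 W=0 U=1 S=0
  → PROTECTION_VIOLATION  (3 entries read)

Access #0 PA: 0x20968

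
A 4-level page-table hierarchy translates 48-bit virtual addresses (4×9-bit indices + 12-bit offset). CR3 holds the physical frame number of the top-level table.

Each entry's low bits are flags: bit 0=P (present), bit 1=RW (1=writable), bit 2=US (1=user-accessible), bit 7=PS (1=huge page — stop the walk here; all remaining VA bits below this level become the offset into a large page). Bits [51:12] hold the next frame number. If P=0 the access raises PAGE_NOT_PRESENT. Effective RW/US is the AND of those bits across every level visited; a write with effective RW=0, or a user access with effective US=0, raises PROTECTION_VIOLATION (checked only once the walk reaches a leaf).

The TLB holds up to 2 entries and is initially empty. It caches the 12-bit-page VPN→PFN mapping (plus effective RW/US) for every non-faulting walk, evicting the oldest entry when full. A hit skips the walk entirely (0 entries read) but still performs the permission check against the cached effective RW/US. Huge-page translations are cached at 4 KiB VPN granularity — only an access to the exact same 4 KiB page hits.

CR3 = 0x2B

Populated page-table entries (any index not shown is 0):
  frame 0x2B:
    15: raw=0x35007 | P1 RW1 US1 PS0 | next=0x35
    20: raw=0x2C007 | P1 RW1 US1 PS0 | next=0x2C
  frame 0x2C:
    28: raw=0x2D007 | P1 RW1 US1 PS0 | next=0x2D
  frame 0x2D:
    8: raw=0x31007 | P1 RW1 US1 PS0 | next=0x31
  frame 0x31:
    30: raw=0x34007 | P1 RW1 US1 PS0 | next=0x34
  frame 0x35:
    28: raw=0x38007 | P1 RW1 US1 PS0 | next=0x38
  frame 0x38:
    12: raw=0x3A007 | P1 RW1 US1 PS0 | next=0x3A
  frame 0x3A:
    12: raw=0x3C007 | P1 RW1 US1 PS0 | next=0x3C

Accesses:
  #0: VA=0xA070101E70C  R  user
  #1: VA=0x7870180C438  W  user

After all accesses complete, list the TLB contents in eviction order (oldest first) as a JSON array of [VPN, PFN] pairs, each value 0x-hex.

Walk each access:
#0 VA=0xA070101E70C (r,user):
  L0 @0x2B[20] → 0x2C007  P=1,RW=1,US=1,PS=0
  L1 @0x2C[28] → 0x2D007  P=1,RW=1,US=1,PS=0
  L2 @0x2D[8] → 0x31007  P=1,RW=1,US=1,PS=0
  L3 @0x31[30] → 0x34007  P=1,RW=1,US=1,PS=0
  → PA=0x3470C  (4 entries read)
#1 VA=0x7870180C438 (w,user):
  L0 @0x2B[15] → 0x35007  P=1,RW=1,US=1,PS=0
  L1 @0x35[28] → 0x38007  P=1,RW=1,US=1,PS=0
  L2 @0x38[12] → 0x3A007  P=1,RW=1,US=1,PS=0
  L3 @0x3A[12] → 0x3C007  P=1,RW=1,US=1,PS=0
  → PA=0x3C438  (4 entries read)

TLB: [["0xA070101E", "0x34"], ["0x7870180C", "0x3C"]]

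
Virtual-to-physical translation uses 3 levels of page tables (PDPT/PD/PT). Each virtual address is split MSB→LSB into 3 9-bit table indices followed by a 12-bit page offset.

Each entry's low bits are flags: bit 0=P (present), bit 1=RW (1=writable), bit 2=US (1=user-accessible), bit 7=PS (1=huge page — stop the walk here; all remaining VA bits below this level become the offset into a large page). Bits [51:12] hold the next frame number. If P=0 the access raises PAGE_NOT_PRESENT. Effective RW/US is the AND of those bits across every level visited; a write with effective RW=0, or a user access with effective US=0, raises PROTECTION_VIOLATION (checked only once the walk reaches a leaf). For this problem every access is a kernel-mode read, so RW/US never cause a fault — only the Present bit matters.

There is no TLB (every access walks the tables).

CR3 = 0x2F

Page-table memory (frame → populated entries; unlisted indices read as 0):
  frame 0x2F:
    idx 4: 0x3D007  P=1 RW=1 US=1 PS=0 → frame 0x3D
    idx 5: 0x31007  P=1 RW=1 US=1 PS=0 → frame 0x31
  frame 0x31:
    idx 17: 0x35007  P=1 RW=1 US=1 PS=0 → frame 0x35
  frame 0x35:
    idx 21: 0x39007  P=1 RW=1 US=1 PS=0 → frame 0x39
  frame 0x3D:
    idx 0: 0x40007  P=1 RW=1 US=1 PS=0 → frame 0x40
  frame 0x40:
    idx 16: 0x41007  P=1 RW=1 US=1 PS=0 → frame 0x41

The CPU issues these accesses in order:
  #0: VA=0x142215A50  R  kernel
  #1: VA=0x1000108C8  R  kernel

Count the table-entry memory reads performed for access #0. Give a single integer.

Trace:
#0 VA=0x142215A50 (r,kernel):
  [0] read 0x2F idx=5: raw=0x31007 flags P=1 W=1 U=1 S=0
  [1] read 0x31 idx=17: raw=0x35007 flags P=1 W=1 U=1 S=0
  [2] read 0x35 idx=21: raw=0x39007 flags P=1 W=1 U=1 S=0
  ⇒ phys 0x39A50  [3 reads]
#1 VA=0x1000108C8 (r,kernel):
  [0] read 0x2F idx=4: raw=0x3D007 flags P=1 W=1 U=1 S=0
  [1] read 0x3D idx=0: raw=0x40007 flags P=1 W=1 U=1 S=0
  [2] read 0x40 idx=16: raw=0x41007 flags P=1 W=1 U=1 S=0
  ⇒ phys 0x418C8  [3 reads]

Entries read for #0: 3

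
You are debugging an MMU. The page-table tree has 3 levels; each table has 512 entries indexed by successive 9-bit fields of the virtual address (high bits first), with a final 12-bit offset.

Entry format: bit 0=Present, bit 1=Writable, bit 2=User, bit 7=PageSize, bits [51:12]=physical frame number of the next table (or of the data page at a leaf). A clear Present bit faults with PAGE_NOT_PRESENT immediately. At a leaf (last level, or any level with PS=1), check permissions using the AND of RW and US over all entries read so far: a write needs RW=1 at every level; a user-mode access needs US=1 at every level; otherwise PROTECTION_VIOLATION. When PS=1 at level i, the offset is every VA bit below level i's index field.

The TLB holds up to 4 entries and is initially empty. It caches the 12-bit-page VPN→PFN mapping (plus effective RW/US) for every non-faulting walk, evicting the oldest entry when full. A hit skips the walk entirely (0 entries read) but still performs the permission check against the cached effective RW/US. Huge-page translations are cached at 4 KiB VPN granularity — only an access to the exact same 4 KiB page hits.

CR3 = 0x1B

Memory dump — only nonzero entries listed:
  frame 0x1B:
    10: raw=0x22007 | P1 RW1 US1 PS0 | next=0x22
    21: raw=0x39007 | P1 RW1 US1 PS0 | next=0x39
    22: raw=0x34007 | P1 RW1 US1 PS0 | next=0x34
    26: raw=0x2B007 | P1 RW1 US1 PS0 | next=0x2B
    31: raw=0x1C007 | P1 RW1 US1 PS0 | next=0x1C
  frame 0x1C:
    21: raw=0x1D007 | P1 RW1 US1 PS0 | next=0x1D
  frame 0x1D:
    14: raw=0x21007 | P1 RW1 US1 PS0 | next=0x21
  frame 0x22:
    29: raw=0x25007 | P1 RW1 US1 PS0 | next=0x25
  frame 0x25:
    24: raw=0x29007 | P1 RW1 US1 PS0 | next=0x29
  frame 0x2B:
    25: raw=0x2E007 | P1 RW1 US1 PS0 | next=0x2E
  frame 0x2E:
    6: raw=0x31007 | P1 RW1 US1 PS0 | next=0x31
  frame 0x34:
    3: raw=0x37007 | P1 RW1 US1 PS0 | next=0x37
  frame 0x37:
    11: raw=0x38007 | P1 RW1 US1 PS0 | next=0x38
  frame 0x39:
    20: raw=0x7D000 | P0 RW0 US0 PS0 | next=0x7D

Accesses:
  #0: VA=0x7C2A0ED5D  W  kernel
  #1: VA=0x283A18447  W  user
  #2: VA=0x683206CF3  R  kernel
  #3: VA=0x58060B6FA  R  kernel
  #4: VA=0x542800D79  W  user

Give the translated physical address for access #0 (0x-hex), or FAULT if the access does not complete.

Walk each access:
#0 VA=0x7C2A0ED5D (w,kernel):
  L0: frame=0x1B idx=31 entry=0x1C007 [P=1 RW=1 US=1 PS=0]
  L1: frame=0x1C idx=21 entry=0x1D007 [P=1 RW=1 US=1 PS=0]
  L2: frame=0x1D idx=14 entry=0x21007 [P=1 RW=1 US=1 PS=0]
  ⇒ phys 0x21D5D  [3 reads]
#1 VA=0x283A18447 (w,user):
  L0: frame=0x1B idx=10 entry=0x22007 [P=1 RW=1 US=1 PS=0]
  L1: frame=0x22 idx=29 entry=0x25007 [P=1 RW=1 US=1 PS=0]
  L2: frame=0x25 idx=24 entry=0x29007 [P=1 RW=1 US=1 PS=0]
  ⇒ phys 0x29447  [3 reads]
#2 VA=0x683206CF3 (r,kernel):
  L0: frame=0x1B idx=26 entry=0x2B007 [P=1 RW=1 US=1 PS=0]
  L1: frame=0x2B idx=25 entry=0x2E007 [P=1 RW=1 US=1 PS=0]
  L2: frame=0x2E idx=6 entry=0x31007 [P=1 RW=1 US=1 PS=0]
  ⇒ phys 0x31CF3  [3 reads]
#3 VA=0x58060B6FA (r,kernel):
  L0: frame=0x1B idx=22 entry=0x34007 [P=1 RW=1 US=1 PS=0]
  L1: frame=0x34 idx=3 entry=0x37007 [P=1 RW=1 US=1 PS=0]
  L2: frame=0x37 idx=11 entry=0x38007 [P=1 RW=1 US=1 PS=0]
  ⇒ phys 0x386FA  [3 reads]
#4 VA=0x542800D79 (w,user):
  L0: frame=0x1B idx=21 entry=0x39007 [P=1 RW=1 US=1 PS=0]
  L1: frame=0x39 idx=20 entry=0x7D000 [P=0 RW=0 US=0 PS=0]
  ⇒ fault: PAGE_NOT_PRESENT  — 2 lookups

Access #0 PA: 0x21D5D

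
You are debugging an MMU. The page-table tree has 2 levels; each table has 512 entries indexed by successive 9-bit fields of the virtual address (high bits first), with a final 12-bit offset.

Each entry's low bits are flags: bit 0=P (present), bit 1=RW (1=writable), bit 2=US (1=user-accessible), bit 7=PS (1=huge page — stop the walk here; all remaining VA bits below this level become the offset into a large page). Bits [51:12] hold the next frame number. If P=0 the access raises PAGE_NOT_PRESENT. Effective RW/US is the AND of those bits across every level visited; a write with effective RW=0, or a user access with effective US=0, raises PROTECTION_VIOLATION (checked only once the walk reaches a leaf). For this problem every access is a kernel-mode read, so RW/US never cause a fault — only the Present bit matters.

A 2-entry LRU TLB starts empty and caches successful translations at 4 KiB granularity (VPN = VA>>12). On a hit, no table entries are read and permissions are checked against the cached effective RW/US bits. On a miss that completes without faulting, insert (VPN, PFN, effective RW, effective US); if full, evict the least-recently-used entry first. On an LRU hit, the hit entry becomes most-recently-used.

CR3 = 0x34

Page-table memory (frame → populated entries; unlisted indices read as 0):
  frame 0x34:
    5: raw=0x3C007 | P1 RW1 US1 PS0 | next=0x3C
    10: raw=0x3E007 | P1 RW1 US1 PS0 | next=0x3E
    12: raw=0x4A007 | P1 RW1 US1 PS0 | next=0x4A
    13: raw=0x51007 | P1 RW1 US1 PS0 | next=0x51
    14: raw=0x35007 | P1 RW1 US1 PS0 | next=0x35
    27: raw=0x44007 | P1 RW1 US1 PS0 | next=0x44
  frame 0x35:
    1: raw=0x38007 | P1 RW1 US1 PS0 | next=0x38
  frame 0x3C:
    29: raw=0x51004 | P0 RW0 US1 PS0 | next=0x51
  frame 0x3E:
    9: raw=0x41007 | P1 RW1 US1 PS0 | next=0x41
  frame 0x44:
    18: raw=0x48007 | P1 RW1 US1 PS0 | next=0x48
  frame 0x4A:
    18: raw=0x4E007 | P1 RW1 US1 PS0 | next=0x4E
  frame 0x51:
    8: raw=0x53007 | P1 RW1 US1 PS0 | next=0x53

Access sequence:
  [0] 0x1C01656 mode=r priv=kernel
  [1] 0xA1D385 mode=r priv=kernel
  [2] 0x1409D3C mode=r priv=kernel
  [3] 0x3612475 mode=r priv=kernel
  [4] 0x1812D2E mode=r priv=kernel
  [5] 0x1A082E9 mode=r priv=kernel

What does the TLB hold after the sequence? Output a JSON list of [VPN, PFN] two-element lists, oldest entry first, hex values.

Walk each access:
#0 VA=0x1C01656 (r,kernel):
  lvl0: tbl 0x34, slot 14 ⇒ 0x35007 (P1/RW1/US1/PS0)
  lvl1: tbl 0x35, slot 1 ⇒ 0x38007 (P1/RW1/US1/PS0)
  → PA=0x38656  (2 entries read)
#1 VA=0xA1D385 (r,kernel):
  lvl0: tbl 0x34, slot 5 ⇒ 0x3C007 (P1/RW1/US1/PS0)
  lvl1: tbl 0x3C, slot 29 ⇒ 0x51004 (P0/RW0/US1/PS0)
  ✗ PAGE_NOT_PRESENT  [2 reads]
#2 VA=0x1409D3C (r,kernel):
  lvl0: tbl 0x34, slot 10 ⇒ 0x3E007 (P1/RW1/US1/PS0)
  lvl1: tbl 0x3E, slot 9 ⇒ 0x41007 (P1/RW1/US1/PS0)
  → PA=0x41D3C  (2 entries read)
#3 VA=0x3612475 (r,kernel):
  lvl0: tbl 0x34, slot 27 ⇒ 0x44007 (P1/RW1/US1/PS0)
  lvl1: tbl 0x44, slot 18 ⇒ 0x48007 (P1/RW1/US1/PS0)
  → PA=0x48475  (2 entries read)
#4 VA=0x1812D2E (r,kernel):
  lvl0: tbl 0x34, slot 12 ⇒ 0x4A007 (P1/RW1/US1/PS0)
  lvl1: tbl 0x4A, slot 18 ⇒ 0x4E007 (P1/RW1/US1/PS0)
  → PA=0x4ED2E  (2 entries read)
#5 VA=0x1A082E9 (r,kernel):
  lvl0: tbl 0x34, slot 13 ⇒ 0x51007 (P1/RW1/US1/PS0)
  lvl1: tbl 0x51, slot 8 ⇒ 0x53007 (P1/RW1/US1/PS0)
  → PA=0x532E9  (2 entries read)

TLB: [["0x1812", "0x4E"], ["0x1A08", "0x53"]]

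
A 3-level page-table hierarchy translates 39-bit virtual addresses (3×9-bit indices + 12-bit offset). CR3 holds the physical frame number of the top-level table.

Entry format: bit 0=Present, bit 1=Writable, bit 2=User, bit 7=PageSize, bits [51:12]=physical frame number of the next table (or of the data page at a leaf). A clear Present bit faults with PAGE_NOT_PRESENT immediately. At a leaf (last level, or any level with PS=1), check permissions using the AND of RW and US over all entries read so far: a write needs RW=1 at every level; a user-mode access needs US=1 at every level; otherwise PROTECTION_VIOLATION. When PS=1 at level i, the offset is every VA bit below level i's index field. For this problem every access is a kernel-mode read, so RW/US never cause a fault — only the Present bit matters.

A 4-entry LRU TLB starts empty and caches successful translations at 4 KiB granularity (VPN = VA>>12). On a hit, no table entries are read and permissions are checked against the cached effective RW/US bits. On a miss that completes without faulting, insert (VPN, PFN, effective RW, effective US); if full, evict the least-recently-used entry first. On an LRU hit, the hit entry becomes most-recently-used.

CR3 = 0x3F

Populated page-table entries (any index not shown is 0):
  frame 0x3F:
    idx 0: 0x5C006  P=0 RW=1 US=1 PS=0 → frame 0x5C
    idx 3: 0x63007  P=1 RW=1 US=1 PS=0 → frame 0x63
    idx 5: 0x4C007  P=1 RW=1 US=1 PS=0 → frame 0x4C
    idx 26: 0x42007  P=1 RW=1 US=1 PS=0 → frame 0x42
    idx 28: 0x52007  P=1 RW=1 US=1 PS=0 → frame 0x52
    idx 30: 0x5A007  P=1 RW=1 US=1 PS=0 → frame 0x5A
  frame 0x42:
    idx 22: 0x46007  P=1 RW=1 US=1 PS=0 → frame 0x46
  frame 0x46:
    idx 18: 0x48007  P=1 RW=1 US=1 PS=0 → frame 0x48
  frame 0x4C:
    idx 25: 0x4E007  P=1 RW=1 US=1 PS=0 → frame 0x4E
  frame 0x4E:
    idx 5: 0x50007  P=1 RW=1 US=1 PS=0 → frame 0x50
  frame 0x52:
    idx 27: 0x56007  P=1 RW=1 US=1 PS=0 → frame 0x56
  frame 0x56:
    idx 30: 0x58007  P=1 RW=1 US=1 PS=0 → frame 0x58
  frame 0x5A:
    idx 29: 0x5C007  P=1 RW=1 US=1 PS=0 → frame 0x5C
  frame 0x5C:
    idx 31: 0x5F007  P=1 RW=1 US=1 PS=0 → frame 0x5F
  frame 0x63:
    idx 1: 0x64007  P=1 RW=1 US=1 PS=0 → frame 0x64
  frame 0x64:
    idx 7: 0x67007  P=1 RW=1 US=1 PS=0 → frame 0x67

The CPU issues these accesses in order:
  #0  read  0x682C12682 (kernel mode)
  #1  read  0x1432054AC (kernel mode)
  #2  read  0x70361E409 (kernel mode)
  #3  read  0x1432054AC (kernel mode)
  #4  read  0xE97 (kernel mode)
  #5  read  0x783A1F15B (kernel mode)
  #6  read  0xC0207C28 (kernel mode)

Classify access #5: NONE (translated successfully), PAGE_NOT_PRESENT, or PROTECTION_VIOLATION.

Walk each access:
#0 VA=0x682C12682 (r,kernel):
  [0] read 0x3F idx=26: raw=0x42007 flags P=1 W=1 U=1 S=0
  [1] read 0x42 idx=22: raw=0x46007 flags P=1 W=1 U=1 S=0
  [2] read 0x46 idx=18: raw=0x48007 flags P=1 W=1 U=1 S=0
  → PA=0x48682  (3 entries read)
#1 VA=0x1432054AC (r,kernel):
  [0] read 0x3F idx=5: raw=0x4C007 flags P=1 W=1 U=1 S=0
  [1] read 0x4C idx=25: raw=0x4E007 flags P=1 W=1 U=1 S=0
  [2] read 0x4E idx=5: raw=0x50007 flags P=1 W=1 U=1 S=0
  → PA=0x504AC  (3 entries read)
#2 VA=0x70361E409 (r,kernel):
  [0] read 0x3F idx=28: raw=0x52007 flags P=1 W=1 U=1 S=0
  [1] read 0x52 idx=27: raw=0x56007 flags P=1 W=1 U=1 S=0
  [2] read 0x56 idx=30: raw=0x58007 flags P=1 W=1 U=1 S=0
  → PA=0x58409  (3 entries read)
#3 VA=0x1432054AC (r,kernel):
  TLB hit vpn=0x143205 → PA=0x504AC
#4 VA=0xE97 (r,kernel):
  [0] read 0x3F idx=0: raw=0x5C006 flags P=0 W=1 U=1 S=0
  → PAGE_NOT_PRESENT  (1 entries read)
#5 VA=0x783A1F15B (r,kernel):
  [0] read 0x3F idx=30: raw=0x5A007 flags P=1 W=1 U=1 S=0
  [1] read 0x5A idx=29: raw=0x5C007 flags P=1 W=1 U=1 S=0
  [2] read 0x5C idx=31: raw=0x5F007 flags P=1 W=1 U=1 S=0
  → PA=0x5F15B  (3 entries read)
#6 VA=0xC0207C28 (r,kernel):
  [0] read 0x3F idx=3: raw=0x63007 flags P=1 W=1 U=1 S=0
  [1] read 0x63 idx=1: raw=0x64007 flags P=1 W=1 U=1 S=0
  [2] read 0x64 idx=7: raw=0x67007 flags P=1 W=1 U=1 S=0
  → PA=0x67C28  (3 entries read)

Access #5 fault: NONE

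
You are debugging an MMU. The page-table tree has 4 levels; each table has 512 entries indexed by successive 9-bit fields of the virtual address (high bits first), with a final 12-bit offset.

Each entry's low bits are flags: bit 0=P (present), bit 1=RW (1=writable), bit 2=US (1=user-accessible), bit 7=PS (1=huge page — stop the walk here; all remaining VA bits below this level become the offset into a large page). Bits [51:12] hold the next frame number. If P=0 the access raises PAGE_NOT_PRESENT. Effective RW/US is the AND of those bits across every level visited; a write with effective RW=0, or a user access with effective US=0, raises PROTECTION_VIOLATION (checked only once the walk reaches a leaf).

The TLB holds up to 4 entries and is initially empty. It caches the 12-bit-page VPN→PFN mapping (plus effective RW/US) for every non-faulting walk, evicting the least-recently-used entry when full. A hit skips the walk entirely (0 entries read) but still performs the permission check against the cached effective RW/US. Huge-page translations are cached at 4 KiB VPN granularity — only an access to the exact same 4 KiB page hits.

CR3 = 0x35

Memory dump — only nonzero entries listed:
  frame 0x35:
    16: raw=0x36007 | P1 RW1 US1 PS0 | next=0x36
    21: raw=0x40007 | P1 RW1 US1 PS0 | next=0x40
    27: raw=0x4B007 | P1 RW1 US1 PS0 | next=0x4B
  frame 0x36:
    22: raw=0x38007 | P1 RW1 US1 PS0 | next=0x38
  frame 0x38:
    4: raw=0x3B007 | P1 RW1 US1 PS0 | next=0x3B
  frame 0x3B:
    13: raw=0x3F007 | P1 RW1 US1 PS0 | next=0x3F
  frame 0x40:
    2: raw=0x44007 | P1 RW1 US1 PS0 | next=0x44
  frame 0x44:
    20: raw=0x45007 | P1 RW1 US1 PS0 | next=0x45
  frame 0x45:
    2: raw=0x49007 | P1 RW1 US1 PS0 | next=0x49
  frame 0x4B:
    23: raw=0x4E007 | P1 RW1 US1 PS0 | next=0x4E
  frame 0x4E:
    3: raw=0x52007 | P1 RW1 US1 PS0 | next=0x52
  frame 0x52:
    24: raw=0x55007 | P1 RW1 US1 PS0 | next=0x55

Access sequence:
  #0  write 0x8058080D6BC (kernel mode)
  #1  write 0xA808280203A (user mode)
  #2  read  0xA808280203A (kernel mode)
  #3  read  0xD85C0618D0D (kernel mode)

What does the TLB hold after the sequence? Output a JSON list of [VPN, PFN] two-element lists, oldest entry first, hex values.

Walk each access:
#0 VA=0x8058080D6BC (w,kernel):
  L0 @0x35[16] → 0x36007  P=1,RW=1,US=1,PS=0
  L1 @0x36[22] → 0x38007  P=1,RW=1,US=1,PS=0
  L2 @0x38[4] → 0x3B007  P=1,RW=1,US=1,PS=0
  L3 @0x3B[13] → 0x3F007  P=1,RW=1,US=1,PS=0
  → PA=0x3F6BC  (4 entries read)
#1 VA=0xA808280203A (w,user):
  L0 @0x35[21] → 0x40007  P=1,RW=1,US=1,PS=0
  L1 @0x40[2] → 0x44007  P=1,RW=1,US=1,PS=0
  L2 @0x44[20] → 0x45007  P=1,RW=1,US=1,PS=0
  L3 @0x45[2] → 0x49007  P=1,RW=1,US=1,PS=0
  → PA=0x4903A  (4 entries read)
#2 VA=0xA808280203A (r,kernel):
  TLB hit vpn=0xA8082802 → PA=0x4903A
#3 VA=0xD85C0618D0D (r,kernel):
  L0 @0x35[27] → 0x4B007  P=1,RW=1,US=1,PS=0
  L1 @0x4B[23] → 0x4E007  P=1,RW=1,US=1,PS=0
  L2 @0x4E[3] → 0x52007  P=1,RW=1,US=1,PS=0
  L3 @0x52[24] → 0x55007  P=1,RW=1,US=1,PS=0
  → PA=0x55D0D  (4 entries read)

TLB: [["0x8058080D", "0x3F"], ["0xA8082802", "0x49"], ["0xD85C0618", "0x55"]]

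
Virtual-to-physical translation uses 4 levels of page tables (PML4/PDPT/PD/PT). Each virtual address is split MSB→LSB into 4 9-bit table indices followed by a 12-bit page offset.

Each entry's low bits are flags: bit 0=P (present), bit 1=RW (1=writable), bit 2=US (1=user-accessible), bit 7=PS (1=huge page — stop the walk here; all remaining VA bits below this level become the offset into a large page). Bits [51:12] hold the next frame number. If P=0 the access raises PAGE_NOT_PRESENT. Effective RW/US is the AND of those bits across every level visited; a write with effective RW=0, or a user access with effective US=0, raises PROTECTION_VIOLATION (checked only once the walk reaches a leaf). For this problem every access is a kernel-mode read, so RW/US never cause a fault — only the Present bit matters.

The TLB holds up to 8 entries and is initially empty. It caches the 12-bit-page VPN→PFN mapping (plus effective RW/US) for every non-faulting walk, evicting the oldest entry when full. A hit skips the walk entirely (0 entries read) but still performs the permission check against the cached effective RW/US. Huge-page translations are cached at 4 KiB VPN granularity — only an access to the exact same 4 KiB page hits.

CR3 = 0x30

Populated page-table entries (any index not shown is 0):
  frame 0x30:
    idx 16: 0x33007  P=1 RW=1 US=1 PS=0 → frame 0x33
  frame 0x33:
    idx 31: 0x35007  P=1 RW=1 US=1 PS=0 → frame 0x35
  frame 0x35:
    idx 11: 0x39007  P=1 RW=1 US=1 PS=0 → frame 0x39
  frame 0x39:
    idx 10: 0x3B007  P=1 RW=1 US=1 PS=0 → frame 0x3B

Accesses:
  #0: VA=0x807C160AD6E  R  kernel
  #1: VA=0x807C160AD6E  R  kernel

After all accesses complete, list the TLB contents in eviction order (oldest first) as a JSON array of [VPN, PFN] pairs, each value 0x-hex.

Walk each access:
#0 VA=0x807C160AD6E (r,kernel):
  L0 @0x30[16] → 0x33007  P=1,RW=1,US=1,PS=0
  L1 @0x33[31] → 0x35007  P=1,RW=1,US=1,PS=0
  L2 @0x35[11] → 0x39007  P=1,RW=1,US=1,PS=0
  L3 @0x39[10] → 0x3B007  P=1,RW=1,US=1,PS=0
  ✓ 0x3BD6E  — 4 lookups
#1 VA=0x807C160AD6E (r,kernel):
  TLB hit vpn=0x807C160A → PA=0x3BD6E

TLB: [["0x807C160A", "0x3B"]]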